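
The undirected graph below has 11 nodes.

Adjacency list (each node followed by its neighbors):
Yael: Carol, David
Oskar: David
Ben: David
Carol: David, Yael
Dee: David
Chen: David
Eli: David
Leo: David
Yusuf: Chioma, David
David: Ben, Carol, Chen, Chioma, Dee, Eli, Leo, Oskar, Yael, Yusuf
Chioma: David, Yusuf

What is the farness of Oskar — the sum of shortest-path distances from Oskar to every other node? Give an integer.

19

Distances from Oskar: Ben:2, Carol:2, Chen:2, Chioma:2, David:1, Dee:2, Eli:2, Leo:2, Yael:2, Yusuf:2.
Sum = 2 + 2 + 2 + 2 + 1 + 2 + 2 + 2 + 2 + 2 = 19.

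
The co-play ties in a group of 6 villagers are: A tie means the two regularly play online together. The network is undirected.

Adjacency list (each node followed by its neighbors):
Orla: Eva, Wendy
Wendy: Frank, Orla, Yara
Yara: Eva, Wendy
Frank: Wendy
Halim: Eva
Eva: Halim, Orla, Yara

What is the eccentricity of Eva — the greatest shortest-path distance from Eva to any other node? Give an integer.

3

Distances from Eva: Frank:3, Halim:1, Orla:1, Wendy:2, Yara:1.
The largest is 3 (to Frank), so the eccentricity of Eva is 3.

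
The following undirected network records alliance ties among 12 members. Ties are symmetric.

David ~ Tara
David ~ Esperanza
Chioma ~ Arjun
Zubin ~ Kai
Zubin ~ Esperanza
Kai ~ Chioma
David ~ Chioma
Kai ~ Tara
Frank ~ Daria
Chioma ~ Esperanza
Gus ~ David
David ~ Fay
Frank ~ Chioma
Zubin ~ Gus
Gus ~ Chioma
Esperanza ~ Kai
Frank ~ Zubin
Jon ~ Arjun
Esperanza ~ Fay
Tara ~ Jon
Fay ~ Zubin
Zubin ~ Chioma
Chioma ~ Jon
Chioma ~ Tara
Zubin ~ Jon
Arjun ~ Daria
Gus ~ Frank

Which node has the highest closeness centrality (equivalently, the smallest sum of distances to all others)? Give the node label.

Chioma

Farness (sum of distances to all others) for each node — Arjun:20, Chioma:13, Daria:25, David:18, Esperanza:18, Fay:21, Frank:18, Gus:18, Jon:18, Kai:19, Tara:19, Zubin:15.
The smallest farness is 13, for Chioma, so Chioma has the highest closeness.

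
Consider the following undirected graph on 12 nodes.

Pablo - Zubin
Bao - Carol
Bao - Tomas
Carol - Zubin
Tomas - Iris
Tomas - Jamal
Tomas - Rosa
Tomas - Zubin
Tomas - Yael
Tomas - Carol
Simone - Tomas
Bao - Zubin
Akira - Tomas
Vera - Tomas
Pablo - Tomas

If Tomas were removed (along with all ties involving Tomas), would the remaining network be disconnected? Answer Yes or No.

Yes

Removing Tomas leaves {Simone} with no path to {Bao, Carol, Pablo, and Zubin}, so the network splits into 8 components. Tomas is a cut vertex.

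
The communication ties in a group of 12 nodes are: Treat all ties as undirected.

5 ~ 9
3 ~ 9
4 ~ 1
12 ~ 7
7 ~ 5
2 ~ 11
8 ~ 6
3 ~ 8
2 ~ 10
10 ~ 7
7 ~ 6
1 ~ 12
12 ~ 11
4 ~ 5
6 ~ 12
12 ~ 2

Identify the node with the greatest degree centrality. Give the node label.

Degrees — 1:2, 2:3, 3:2, 4:2, 5:3, 6:3, 7:4, 8:2, 9:2, 10:2, 11:2, 12:5.
The maximum is 5, attained only by 12.

12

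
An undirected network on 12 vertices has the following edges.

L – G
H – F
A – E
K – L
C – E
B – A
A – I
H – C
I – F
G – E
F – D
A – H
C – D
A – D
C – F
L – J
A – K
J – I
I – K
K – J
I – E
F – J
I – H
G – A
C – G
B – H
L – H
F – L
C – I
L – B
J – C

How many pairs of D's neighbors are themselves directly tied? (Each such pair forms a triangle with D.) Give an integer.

1

D's neighbors: A, C, and F.
Neighbor pairs that are themselves tied: D–C–F. Each forms one triangle with D, for 1 in total.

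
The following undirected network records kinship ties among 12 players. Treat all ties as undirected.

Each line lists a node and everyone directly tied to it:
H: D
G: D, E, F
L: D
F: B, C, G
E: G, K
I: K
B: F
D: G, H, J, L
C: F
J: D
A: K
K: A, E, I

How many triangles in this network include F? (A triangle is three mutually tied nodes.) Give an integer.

F's neighbors are B, C, and G, but none of them are tied to each other, so no triangle contains F.

0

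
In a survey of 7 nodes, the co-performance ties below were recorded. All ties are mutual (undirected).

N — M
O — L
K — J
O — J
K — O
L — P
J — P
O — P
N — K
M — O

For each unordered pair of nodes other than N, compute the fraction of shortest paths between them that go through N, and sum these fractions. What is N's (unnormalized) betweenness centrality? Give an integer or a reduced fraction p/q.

Pairs whose geodesics pass through N — K–M: 1/2.
All other pairs contribute 0.
Summing the contributions gives betweenness(N) = 1/2.

1/2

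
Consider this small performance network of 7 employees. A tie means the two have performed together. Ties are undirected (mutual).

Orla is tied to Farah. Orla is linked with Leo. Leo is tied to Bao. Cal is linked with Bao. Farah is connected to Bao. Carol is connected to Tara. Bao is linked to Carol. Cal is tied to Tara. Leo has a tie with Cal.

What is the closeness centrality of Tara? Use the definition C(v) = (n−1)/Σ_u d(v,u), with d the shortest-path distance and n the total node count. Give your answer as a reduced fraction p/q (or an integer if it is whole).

Distances from Tara: Bao:2, Cal:1, Carol:1, Farah:3, Leo:2, Orla:3. Sum = 12.
n = 7, so closeness = 6/12 = 1/2.

1/2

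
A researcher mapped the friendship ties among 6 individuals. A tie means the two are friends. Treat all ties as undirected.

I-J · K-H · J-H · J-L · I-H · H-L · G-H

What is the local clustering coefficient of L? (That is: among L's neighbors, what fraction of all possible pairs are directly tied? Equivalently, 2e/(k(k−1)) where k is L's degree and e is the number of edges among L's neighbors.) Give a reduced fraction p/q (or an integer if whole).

L's neighbors: H and J (k = 2).
Possible neighbor pairs: C(2,2) = 1. Edges among them: H–J → e = 1.
Clustering(L) = 1/1.

1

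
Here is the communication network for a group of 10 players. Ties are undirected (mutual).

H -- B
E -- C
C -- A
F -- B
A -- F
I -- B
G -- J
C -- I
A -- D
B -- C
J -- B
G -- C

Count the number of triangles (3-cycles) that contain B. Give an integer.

1

B's neighbors: C, F, H, I, and J.
Neighbor pairs that are themselves tied: B–C–I. Each forms one triangle with B, for 1 in total.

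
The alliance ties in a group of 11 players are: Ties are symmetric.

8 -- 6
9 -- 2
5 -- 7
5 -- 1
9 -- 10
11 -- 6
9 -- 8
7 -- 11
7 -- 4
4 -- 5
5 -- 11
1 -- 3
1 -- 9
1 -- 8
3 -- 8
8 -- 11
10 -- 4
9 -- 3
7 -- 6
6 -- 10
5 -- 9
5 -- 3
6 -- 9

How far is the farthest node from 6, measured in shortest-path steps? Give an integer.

Distances from 6: 1:2, 2:2, 3:2, 4:2, 5:2, 7:1, 8:1, 9:1, 10:1, 11:1.
The largest is 2 (to 4, 5, 3, 1, and 2), so the eccentricity of 6 is 2.

2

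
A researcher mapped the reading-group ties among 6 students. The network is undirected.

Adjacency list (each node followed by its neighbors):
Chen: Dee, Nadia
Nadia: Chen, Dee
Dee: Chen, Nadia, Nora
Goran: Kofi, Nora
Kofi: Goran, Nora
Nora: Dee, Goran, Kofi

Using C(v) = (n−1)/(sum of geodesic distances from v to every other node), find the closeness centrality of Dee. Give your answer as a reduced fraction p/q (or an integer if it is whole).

Distances from Dee: Chen:1, Goran:2, Kofi:2, Nadia:1, Nora:1. Sum = 7.
n = 6, so closeness = 5/7.

5/7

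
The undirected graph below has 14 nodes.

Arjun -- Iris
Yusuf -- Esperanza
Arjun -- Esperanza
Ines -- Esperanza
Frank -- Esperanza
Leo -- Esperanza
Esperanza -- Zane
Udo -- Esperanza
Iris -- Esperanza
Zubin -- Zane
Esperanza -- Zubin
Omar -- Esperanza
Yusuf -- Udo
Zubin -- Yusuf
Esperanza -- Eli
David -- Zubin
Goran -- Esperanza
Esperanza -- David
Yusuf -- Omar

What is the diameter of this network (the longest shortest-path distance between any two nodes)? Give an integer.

2

Eccentricity of each node (its greatest distance to any other): Arjun:2, David:2, Eli:2, Esperanza:1, Frank:2, Goran:2, Ines:2, Iris:2, Leo:2, Omar:2, Udo:2, Yusuf:2, Zane:2, Zubin:2.
The maximum eccentricity is 2, realized for instance by the pair Udo–Leo via Udo – Esperanza – Leo. So the diameter is 2.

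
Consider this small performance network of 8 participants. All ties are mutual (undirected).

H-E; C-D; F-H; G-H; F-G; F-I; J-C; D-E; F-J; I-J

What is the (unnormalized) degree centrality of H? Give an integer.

H is directly tied to E, F, and G. That is 3 neighbors, so the degree of H is 3.

3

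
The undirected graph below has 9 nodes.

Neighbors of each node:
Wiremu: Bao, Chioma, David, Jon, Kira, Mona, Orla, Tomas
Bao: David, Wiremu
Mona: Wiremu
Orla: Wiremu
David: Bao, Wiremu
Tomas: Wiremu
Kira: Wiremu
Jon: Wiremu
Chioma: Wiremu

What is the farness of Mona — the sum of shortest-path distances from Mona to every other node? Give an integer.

Distances from Mona: Bao:2, Chioma:2, David:2, Jon:2, Kira:2, Orla:2, Tomas:2, Wiremu:1.
Sum = 2 + 2 + 2 + 2 + 2 + 2 + 2 + 1 = 15.

15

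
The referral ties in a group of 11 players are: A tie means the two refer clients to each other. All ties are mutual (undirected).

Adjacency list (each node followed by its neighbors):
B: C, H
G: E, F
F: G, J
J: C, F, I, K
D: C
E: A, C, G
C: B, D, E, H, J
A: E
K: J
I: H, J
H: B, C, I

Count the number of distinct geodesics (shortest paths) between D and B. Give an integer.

The shortest distance is 2, and the only length-2 path is D–C–B. So there is exactly 1 shortest path.

1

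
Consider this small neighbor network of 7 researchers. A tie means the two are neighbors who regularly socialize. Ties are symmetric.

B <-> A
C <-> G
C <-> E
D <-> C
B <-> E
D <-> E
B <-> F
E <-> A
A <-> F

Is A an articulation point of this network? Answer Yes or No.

Even without A, every remaining node can still reach every other (the residual graph is connected), so A is not a cut vertex.

No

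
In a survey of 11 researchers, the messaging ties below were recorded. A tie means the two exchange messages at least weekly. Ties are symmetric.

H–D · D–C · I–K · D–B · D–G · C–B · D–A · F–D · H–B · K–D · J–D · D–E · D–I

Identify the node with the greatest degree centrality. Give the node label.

D

Degrees — A:1, B:3, C:2, D:10, E:1, F:1, G:1, H:2, I:2, J:1, K:2.
The maximum is 10, attained only by D.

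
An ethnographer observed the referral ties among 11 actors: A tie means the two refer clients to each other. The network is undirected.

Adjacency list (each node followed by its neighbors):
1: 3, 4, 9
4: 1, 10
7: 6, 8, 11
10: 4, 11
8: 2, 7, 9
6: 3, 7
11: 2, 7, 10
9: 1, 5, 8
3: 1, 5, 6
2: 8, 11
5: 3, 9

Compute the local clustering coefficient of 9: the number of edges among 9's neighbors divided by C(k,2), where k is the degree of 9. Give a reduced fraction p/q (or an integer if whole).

9's neighbors: 1, 5, and 8 (k = 3).
Possible neighbor pairs: C(3,2) = 3. Edges among them: none → e = 0.
Clustering(9) = 0/3 = 0.

0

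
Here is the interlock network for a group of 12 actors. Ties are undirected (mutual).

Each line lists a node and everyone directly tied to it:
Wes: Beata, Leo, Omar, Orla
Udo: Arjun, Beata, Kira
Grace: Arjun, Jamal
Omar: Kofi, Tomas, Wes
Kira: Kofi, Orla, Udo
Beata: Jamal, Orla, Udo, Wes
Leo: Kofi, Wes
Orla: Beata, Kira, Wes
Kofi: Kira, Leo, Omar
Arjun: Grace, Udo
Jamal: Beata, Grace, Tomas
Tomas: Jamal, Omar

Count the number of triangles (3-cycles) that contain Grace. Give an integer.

0

Grace's neighbors are Arjun and Jamal, but none of them are tied to each other, so no triangle contains Grace.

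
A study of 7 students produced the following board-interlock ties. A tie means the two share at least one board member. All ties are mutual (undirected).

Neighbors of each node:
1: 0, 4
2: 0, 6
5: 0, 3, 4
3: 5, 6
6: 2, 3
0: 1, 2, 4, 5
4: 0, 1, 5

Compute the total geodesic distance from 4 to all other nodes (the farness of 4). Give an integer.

10

Distances from 4: 0:1, 1:1, 2:2, 3:2, 5:1, 6:3.
Sum = 1 + 1 + 2 + 2 + 1 + 3 = 10.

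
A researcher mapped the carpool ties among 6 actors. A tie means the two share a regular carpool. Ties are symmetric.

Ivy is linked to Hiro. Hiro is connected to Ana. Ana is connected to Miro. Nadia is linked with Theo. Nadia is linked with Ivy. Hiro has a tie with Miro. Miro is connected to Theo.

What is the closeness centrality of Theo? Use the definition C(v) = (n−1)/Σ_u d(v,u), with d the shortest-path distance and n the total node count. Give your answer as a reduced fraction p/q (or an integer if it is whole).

5/8

Distances from Theo: Ana:2, Hiro:2, Ivy:2, Miro:1, Nadia:1. Sum = 8.
n = 6, so closeness = 5/8.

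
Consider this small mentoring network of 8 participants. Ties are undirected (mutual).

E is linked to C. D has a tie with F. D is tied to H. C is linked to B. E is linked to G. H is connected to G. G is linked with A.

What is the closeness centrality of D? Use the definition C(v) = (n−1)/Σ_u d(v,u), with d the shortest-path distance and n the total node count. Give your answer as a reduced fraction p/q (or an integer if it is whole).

7/19

Distances from D: A:3, B:5, C:4, E:3, F:1, G:2, H:1. Sum = 19.
n = 8, so closeness = 7/19.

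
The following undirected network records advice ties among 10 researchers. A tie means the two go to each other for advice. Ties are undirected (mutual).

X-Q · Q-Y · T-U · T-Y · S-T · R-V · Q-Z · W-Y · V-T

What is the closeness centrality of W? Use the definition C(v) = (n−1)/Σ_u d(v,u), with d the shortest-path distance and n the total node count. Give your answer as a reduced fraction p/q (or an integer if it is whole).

3/8

Distances from W: Q:2, R:4, S:3, T:2, U:3, V:3, X:3, Y:1, Z:3. Sum = 24.
n = 10, so closeness = 9/24 = 3/8.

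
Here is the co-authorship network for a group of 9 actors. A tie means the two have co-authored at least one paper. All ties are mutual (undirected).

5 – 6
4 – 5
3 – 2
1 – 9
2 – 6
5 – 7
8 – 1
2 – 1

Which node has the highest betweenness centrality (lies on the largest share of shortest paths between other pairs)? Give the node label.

2

Unnormalized betweenness of each node: 1:13, 2:19, 3:0, 4:0, 5:13, 6:15, 7:0, 8:0, 9:0.
2 has the largest value, 19, making it the main broker — the node through which the most shortest paths run.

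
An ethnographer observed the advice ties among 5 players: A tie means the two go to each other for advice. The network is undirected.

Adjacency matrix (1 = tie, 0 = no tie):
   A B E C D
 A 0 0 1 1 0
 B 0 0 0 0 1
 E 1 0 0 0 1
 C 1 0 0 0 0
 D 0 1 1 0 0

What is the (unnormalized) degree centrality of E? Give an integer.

E is directly tied to A and D. That is 2 neighbors, so the degree of E is 2.

2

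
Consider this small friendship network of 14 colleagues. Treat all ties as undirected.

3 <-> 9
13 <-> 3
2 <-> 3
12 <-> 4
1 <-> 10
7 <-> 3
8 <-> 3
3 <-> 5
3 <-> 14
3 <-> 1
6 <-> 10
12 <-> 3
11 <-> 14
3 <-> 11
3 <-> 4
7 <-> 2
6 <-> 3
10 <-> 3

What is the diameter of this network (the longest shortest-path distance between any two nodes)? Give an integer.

2

Eccentricity of each node (its greatest distance to any other): 1:2, 2:2, 3:1, 4:2, 5:2, 6:2, 7:2, 8:2, 9:2, 10:2, 11:2, 12:2, 13:2, 14:2.
The maximum eccentricity is 2, realized for instance by the pair 12–8 via 12 – 3 – 8. So the diameter is 2.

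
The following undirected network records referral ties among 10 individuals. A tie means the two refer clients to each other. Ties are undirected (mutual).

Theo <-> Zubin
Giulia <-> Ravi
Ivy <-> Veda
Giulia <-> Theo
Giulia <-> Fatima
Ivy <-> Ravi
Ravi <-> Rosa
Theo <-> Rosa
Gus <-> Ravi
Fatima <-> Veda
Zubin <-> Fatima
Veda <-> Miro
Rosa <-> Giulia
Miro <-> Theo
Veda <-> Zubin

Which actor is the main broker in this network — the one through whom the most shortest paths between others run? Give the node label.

Ravi

Unnormalized betweenness of each node: Fatima:9/4, Giulia:20/3, Gus:0, Ivy:41/12, Miro:1, Ravi:43/4, Rosa:29/12, Theo:41/6, Veda:37/6, Zubin:3/2.
Ravi has the largest value, 43/4, making it the main broker — the node through which the most shortest paths run.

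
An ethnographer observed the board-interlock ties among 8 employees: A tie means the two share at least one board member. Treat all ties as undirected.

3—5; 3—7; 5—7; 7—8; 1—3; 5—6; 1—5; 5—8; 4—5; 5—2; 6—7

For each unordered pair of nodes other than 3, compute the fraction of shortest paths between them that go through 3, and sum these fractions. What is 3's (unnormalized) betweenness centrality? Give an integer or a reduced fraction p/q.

1/2

Pairs whose geodesics pass through 3 — 7–1: 1/2.
All other pairs contribute 0.
Summing the contributions gives betweenness(3) = 1/2.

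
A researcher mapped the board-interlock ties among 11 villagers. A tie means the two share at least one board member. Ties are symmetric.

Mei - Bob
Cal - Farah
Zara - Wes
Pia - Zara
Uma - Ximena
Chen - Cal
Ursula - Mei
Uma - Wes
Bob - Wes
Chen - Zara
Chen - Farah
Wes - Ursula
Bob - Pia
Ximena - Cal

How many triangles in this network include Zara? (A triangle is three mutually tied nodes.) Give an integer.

0

Zara's neighbors are Chen, Pia, and Wes, but none of them are tied to each other, so no triangle contains Zara.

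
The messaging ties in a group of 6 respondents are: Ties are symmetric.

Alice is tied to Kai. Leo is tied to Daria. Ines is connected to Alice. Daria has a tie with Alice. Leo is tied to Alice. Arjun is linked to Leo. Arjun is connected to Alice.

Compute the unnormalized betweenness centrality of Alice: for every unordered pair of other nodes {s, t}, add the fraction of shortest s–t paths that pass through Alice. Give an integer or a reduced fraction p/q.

Pairs whose geodesics pass through Alice — Ines–Kai: 1; Ines–Leo: 1; Ines–Daria: 1; Ines–Arjun: 1; Kai–Leo: 1; Kai–Daria: 1; Kai–Arjun: 1; Daria–Arjun: 1/2.
All other pairs contribute 0.
Summing the contributions gives betweenness(Alice) = 15/2.

15/2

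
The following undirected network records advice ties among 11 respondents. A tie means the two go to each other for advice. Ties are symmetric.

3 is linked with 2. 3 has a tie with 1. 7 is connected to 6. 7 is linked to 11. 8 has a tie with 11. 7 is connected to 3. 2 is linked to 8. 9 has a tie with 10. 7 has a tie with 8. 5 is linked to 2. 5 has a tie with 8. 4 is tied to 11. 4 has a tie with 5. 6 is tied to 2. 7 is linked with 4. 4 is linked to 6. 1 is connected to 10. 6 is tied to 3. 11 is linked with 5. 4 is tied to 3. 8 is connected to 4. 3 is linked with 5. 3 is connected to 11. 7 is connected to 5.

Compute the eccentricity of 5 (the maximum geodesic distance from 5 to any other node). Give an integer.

4

Distances from 5: 1:2, 2:1, 3:1, 4:1, 6:2, 7:1, 8:1, 9:4, 10:3, 11:1.
The largest is 4 (to 9), so the eccentricity of 5 is 4.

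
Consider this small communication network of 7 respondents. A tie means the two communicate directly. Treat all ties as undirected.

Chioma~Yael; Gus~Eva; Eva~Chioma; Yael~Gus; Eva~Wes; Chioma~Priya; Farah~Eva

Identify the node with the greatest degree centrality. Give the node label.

Eva

Degrees — Chioma:3, Eva:4, Farah:1, Gus:2, Priya:1, Wes:1, Yael:2.
The maximum is 4, attained only by Eva.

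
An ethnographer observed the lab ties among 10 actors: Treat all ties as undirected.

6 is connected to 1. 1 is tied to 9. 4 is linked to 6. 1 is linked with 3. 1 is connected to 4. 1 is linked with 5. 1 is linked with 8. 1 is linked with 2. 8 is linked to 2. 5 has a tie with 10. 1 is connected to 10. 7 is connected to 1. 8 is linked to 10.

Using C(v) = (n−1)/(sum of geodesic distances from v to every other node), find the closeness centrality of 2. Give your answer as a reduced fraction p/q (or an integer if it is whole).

9/16

Distances from 2: 1:1, 3:2, 4:2, 5:2, 6:2, 7:2, 8:1, 9:2, 10:2. Sum = 16.
n = 10, so closeness = 9/16.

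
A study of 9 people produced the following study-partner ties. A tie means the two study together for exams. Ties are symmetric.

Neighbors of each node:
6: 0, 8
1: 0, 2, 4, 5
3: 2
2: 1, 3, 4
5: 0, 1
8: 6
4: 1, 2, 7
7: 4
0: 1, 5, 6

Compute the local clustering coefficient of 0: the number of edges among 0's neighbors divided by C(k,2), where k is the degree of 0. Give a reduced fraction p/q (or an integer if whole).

0's neighbors: 1, 5, and 6 (k = 3).
Possible neighbor pairs: C(3,2) = 3. Edges among them: 1–5 → e = 1.
Clustering(0) = 1/3.

1/3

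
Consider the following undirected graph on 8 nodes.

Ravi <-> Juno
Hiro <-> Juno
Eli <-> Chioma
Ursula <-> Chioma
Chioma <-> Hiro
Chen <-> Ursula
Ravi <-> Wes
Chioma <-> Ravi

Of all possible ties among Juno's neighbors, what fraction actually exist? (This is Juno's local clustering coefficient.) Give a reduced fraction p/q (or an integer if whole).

Juno's neighbors: Hiro and Ravi (k = 2).
Possible neighbor pairs: C(2,2) = 1. Edges among them: none → e = 0.
Clustering(Juno) = 0/1.

0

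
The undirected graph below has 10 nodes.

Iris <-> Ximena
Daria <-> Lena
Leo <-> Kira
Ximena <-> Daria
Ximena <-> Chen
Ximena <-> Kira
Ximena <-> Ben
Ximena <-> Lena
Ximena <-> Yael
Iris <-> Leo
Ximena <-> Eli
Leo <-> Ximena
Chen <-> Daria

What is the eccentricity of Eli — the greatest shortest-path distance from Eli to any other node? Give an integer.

Distances from Eli: Ben:2, Chen:2, Daria:2, Iris:2, Kira:2, Lena:2, Leo:2, Ximena:1, Yael:2.
The largest is 2 (to Daria, Lena, Iris, Leo, Chen, Kira, Ben, and Yael), so the eccentricity of Eli is 2.

2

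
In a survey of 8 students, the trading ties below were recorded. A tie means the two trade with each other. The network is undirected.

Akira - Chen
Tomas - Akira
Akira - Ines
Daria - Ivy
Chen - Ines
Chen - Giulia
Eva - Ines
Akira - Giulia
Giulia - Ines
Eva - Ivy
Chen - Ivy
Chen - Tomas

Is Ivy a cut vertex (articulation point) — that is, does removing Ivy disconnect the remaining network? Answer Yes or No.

Removing Ivy leaves {Daria} with no path to {Akira, Chen, Eva, Giulia, Ines, and Tomas}, so the network splits into 2 components. Ivy is a cut vertex.

Yes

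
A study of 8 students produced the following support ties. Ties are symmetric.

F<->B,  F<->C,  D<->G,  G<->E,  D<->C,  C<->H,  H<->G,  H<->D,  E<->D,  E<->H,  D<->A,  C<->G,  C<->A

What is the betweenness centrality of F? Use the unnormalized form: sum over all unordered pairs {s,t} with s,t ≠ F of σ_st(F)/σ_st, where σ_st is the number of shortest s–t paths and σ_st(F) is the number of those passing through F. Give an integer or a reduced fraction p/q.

6

Pairs whose geodesics pass through F — E–B: 3/3; G–B: 1; A–B: 1; D–B: 1; C–B: 1; H–B: 1.
All other pairs contribute 0.
Summing the contributions gives betweenness(F) = 6.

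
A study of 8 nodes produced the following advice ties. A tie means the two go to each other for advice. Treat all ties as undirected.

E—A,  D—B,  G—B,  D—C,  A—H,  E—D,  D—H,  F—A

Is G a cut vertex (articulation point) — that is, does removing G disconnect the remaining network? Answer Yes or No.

No

Even without G, every remaining node can still reach every other (the residual graph is connected), so G is not a cut vertex.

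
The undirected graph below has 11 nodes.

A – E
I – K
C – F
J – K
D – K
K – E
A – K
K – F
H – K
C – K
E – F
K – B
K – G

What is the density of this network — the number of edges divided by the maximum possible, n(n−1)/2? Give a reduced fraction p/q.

13/55

There are 13 edges and 11 nodes, so the maximum possible is C(11,2) = 55.
Density = 13/55.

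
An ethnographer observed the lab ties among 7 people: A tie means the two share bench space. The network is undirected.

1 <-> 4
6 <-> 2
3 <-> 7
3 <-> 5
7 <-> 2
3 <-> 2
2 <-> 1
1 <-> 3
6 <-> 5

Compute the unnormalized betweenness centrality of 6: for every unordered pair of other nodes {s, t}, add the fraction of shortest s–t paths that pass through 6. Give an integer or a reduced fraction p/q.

Pairs whose geodesics pass through 6 — 2–5: 1/2.
All other pairs contribute 0.
Summing the contributions gives betweenness(6) = 1/2.

1/2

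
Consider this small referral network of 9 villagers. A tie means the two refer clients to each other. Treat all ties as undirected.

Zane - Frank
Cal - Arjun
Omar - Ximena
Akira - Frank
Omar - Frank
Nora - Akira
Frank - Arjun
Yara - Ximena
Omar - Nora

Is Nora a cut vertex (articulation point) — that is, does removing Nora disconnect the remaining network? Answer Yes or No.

Even without Nora, every remaining node can still reach every other (the residual graph is connected), so Nora is not a cut vertex.

No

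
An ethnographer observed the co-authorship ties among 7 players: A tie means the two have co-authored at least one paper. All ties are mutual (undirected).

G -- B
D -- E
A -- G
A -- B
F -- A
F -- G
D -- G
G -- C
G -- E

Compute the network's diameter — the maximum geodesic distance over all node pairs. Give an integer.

2

Eccentricity of each node (its greatest distance to any other): A:2, B:2, C:2, D:2, E:2, F:2, G:1.
The maximum eccentricity is 2, realized for instance by the pair D–B via D – G – B. So the diameter is 2.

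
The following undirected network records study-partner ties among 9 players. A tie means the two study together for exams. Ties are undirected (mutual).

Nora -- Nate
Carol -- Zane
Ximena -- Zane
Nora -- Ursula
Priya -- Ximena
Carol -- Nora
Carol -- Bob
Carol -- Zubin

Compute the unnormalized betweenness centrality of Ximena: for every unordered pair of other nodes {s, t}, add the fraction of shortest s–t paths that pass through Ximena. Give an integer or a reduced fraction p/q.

Pairs whose geodesics pass through Ximena — Bob–Priya: 1; Nate–Priya: 1; Nora–Priya: 1; Zubin–Priya: 1; Zane–Priya: 1; Ursula–Priya: 1; Priya–Carol: 1.
All other pairs contribute 0.
Summing the contributions gives betweenness(Ximena) = 7.

7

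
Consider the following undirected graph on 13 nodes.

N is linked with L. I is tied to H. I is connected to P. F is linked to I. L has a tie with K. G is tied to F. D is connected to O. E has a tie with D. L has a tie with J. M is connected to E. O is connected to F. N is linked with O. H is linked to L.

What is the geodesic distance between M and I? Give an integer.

One shortest route is M – E – D – O – F – I, which uses 5 edges, and at distance 4 from M we only reach {F, N}, which does not include I. So d(M,I) = 5.

5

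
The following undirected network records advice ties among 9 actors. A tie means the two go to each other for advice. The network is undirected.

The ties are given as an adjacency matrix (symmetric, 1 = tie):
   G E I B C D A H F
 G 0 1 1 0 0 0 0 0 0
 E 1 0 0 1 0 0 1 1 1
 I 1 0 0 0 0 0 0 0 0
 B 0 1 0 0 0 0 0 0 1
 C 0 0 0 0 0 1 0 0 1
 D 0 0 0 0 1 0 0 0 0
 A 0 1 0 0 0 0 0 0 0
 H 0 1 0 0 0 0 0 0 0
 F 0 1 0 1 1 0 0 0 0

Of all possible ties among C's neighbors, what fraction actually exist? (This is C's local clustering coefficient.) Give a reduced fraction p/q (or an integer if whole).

C's neighbors: D and F (k = 2).
Possible neighbor pairs: C(2,2) = 1. Edges among them: none → e = 0.
Clustering(C) = 0/1.

0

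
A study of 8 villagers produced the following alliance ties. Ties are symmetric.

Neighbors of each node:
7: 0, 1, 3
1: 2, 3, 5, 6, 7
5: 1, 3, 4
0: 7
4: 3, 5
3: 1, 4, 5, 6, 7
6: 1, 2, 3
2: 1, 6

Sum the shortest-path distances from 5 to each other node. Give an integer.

12

Distances from 5: 0:3, 1:1, 2:2, 3:1, 4:1, 6:2, 7:2.
Sum = 3 + 1 + 2 + 1 + 1 + 2 + 2 = 12.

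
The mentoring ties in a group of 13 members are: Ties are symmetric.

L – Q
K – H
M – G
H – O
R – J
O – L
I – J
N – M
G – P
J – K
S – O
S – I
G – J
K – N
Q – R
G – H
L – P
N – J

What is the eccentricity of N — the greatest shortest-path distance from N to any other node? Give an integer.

4

Distances from N: G:2, H:2, I:2, J:1, K:1, L:4, M:1, O:3, P:3, Q:3, R:2, S:3.
The largest is 4 (to L), so the eccentricity of N is 4.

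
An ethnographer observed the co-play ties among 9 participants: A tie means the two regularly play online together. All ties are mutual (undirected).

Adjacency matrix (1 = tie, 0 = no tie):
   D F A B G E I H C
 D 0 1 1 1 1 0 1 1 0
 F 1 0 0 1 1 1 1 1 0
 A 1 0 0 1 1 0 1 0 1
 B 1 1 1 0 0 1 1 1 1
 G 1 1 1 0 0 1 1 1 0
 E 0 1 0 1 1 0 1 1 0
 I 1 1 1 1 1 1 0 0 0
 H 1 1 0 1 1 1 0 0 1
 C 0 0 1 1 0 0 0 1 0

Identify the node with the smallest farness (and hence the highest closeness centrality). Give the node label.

Farness (sum of distances to all others) for each node — A:11, B:9, C:13, D:10, E:11, F:10, G:10, H:10, I:10.
The smallest farness is 9, for B, so B has the highest closeness.

B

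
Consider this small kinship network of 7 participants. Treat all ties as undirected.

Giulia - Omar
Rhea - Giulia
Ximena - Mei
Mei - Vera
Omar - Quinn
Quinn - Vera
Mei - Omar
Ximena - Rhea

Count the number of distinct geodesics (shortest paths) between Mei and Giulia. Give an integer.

The shortest distance is 2, and the only length-2 path is Mei–Omar–Giulia. So there is exactly 1 shortest path.

1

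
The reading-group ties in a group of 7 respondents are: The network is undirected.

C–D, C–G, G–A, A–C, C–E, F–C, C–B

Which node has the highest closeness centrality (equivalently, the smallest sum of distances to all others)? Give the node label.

Farness (sum of distances to all others) for each node — A:10, B:11, C:6, D:11, E:11, F:11, G:10.
The smallest farness is 6, for C, so C has the highest closeness.

C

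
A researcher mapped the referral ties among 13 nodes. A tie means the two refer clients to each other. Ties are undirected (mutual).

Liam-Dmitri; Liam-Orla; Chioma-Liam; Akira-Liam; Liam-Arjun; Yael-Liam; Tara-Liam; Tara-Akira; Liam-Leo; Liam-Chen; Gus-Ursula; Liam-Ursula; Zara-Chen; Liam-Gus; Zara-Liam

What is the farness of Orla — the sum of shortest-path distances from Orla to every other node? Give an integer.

23

Distances from Orla: Akira:2, Arjun:2, Chen:2, Chioma:2, Dmitri:2, Gus:2, Leo:2, Liam:1, Tara:2, Ursula:2, Yael:2, Zara:2.
Sum = 2 + 2 + 2 + 2 + 2 + 2 + 2 + 1 + 2 + 2 + 2 + 2 = 23.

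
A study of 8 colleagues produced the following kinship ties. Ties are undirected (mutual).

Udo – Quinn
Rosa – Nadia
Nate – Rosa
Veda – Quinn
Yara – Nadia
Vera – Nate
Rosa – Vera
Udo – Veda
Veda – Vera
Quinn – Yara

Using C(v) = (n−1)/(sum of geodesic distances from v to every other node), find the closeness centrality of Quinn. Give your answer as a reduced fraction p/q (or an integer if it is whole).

7/13

Distances from Quinn: Nadia:2, Nate:3, Rosa:3, Udo:1, Veda:1, Vera:2, Yara:1. Sum = 13.
n = 8, so closeness = 7/13.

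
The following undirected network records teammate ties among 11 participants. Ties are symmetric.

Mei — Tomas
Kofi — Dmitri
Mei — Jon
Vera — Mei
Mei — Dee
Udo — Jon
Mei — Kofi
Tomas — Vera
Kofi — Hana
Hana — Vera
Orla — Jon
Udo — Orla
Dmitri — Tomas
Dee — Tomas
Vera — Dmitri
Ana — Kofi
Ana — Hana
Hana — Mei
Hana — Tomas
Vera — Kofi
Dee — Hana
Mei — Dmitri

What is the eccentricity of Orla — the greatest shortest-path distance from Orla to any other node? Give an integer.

Distances from Orla: Ana:4, Dee:3, Dmitri:3, Hana:3, Jon:1, Kofi:3, Mei:2, Tomas:3, Udo:1, Vera:3.
The largest is 4 (to Ana), so the eccentricity of Orla is 4.

4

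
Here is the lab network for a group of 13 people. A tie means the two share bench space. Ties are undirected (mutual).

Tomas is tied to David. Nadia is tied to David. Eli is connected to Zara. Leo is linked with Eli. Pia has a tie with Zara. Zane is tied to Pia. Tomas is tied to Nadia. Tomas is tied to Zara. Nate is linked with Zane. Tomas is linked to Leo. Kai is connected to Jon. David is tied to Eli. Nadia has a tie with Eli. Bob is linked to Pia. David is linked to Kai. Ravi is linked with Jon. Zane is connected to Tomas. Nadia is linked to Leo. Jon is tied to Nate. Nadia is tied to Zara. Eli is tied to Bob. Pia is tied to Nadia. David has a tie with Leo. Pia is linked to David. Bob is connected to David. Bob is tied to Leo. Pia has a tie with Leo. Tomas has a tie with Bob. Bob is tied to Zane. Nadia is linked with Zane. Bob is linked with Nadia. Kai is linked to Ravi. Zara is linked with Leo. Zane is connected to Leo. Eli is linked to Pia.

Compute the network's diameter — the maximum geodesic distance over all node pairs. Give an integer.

4

Eccentricity of each node (its greatest distance to any other): Bob:3, David:3, Eli:3, Jon:4, Kai:3, Leo:3, Nadia:3, Nate:3, Pia:3, Ravi:4, Tomas:3, Zane:3, Zara:4.
The maximum eccentricity is 4, realized for instance by the pair Zara–Jon via Zara – Pia – Zane – Nate – Jon. So the diameter is 4.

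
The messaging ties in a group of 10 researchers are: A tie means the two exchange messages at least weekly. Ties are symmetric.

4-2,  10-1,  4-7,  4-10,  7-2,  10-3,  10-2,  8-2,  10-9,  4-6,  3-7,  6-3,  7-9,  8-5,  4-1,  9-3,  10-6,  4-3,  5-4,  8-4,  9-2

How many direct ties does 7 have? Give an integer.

4

7 is directly tied to 2, 3, 4, and 9. That is 4 neighbors, so the degree of 7 is 4.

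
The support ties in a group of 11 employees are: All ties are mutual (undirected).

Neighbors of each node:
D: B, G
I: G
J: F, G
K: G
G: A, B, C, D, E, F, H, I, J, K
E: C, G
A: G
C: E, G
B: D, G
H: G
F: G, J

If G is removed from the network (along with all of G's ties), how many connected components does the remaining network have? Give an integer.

Without G, the remaining ties split the others into: {C, E}; {K}; {A}; {H}; {I}; {F, J}; {B, D}.
That's 7 separate components.

7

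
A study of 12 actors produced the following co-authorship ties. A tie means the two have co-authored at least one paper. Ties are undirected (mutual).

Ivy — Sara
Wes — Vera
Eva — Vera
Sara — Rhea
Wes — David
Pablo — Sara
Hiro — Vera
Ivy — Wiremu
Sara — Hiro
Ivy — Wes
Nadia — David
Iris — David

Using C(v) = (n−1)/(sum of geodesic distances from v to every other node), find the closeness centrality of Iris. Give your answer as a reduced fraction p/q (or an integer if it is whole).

Distances from Iris: David:1, Eva:4, Hiro:4, Ivy:3, Nadia:2, Pablo:5, Rhea:5, Sara:4, Vera:3, Wes:2, Wiremu:4. Sum = 37.
n = 12, so closeness = 11/37.

11/37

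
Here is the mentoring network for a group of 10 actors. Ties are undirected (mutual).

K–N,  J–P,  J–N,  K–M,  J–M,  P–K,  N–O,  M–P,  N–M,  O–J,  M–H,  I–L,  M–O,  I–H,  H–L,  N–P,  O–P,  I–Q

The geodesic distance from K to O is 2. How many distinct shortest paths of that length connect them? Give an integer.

The shortest distance is 2. The length-2 paths are: K–M–O; K–N–O; K–P–O.
That gives 3 distinct shortest paths.

3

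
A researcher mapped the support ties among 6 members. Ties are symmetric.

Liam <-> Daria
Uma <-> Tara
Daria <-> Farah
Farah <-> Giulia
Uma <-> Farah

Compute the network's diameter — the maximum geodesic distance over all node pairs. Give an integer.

4

Eccentricity of each node (its greatest distance to any other): Daria:3, Farah:2, Giulia:3, Liam:4, Tara:4, Uma:3.
The maximum eccentricity is 4, realized for instance by the pair Tara–Liam via Tara – Uma – Farah – Daria – Liam. So the diameter is 4.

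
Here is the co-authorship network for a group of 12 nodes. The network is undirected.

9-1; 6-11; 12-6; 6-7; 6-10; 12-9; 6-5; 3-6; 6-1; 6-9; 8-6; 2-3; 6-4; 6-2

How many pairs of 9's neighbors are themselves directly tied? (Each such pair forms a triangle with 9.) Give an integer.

9's neighbors: 1, 6, and 12.
Neighbor pairs that are themselves tied: 9–1–6; 9–6–12. Each forms one triangle with 9, for 2 in total.

2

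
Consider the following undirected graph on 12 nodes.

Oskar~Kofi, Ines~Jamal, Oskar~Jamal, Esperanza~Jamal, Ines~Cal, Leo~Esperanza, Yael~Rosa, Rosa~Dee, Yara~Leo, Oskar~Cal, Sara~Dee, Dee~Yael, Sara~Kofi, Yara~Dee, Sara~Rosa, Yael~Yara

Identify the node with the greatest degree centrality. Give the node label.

Dee

Degrees — Cal:2, Dee:4, Esperanza:2, Ines:2, Jamal:3, Kofi:2, Leo:2, Oskar:3, Rosa:3, Sara:3, Yael:3, Yara:3.
The maximum is 4, attained only by Dee.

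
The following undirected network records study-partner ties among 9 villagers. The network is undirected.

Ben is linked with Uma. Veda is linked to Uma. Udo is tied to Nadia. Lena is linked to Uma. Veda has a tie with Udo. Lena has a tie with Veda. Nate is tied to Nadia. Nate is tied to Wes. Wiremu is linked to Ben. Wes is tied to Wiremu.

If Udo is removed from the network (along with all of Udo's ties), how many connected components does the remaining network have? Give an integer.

1

Udo's neighbors (Nadia and Veda) remain reachable from one another through other ties, so the rest of the network stays in one piece.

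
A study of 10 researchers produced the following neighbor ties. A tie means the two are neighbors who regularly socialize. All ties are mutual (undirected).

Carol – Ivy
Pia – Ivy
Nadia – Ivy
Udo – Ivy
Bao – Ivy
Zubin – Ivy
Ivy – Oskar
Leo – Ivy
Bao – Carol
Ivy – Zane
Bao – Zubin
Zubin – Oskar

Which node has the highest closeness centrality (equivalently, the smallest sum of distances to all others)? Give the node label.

Ivy

Farness (sum of distances to all others) for each node — Bao:15, Carol:16, Ivy:9, Leo:17, Nadia:17, Oskar:16, Pia:17, Udo:17, Zane:17, Zubin:15.
The smallest farness is 9, for Ivy, so Ivy has the highest closeness.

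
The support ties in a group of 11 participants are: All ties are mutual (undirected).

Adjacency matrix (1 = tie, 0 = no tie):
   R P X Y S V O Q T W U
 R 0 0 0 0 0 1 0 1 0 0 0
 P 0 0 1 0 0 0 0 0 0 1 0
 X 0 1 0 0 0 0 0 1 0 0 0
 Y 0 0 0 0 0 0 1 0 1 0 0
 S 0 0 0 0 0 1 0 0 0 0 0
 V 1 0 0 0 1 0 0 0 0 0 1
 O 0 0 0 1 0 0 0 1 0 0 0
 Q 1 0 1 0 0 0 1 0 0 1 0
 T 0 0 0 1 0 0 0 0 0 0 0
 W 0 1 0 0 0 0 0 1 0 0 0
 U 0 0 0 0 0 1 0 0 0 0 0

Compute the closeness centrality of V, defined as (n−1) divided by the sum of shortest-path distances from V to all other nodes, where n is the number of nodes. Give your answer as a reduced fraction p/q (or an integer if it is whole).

Distances from V: O:3, P:4, Q:2, R:1, S:1, T:5, U:1, W:3, X:3, Y:4. Sum = 27.
n = 11, so closeness = 10/27.

10/27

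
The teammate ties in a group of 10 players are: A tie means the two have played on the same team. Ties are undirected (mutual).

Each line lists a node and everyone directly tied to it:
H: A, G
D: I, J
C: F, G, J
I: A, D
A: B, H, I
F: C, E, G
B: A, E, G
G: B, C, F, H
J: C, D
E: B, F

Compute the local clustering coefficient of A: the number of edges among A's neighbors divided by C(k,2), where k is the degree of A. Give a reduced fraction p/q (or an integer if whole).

A's neighbors: B, H, and I (k = 3).
Possible neighbor pairs: C(3,2) = 3. Edges among them: none → e = 0.
Clustering(A) = 0/3 = 0.

0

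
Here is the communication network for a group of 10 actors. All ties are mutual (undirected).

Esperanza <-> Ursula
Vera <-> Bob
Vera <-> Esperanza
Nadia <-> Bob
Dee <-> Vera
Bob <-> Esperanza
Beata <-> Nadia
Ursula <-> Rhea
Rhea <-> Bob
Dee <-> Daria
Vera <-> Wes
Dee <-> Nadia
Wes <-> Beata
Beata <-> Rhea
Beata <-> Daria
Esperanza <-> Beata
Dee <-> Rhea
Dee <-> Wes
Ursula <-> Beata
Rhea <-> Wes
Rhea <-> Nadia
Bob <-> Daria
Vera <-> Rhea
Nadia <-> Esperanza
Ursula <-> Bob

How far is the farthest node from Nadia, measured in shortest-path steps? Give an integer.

2

Distances from Nadia: Beata:1, Bob:1, Daria:2, Dee:1, Esperanza:1, Rhea:1, Ursula:2, Vera:2, Wes:2.
The largest is 2 (to Wes, Vera, Daria, and Ursula), so the eccentricity of Nadia is 2.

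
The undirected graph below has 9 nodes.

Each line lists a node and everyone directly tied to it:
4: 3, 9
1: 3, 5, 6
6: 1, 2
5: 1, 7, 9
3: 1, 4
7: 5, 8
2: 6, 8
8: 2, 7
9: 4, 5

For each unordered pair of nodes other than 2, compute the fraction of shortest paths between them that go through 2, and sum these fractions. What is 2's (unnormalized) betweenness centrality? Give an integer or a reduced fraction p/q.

Pairs whose geodesics pass through 2 — 7–6: 1/2; 8–6: 1; 8–1: 1/2; 8–3: 1/2.
All other pairs contribute 0.
Summing the contributions gives betweenness(2) = 5/2.

5/2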